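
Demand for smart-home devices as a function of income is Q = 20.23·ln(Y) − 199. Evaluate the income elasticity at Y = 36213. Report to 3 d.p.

1.514

At Y = 36213: Q = 13.358.
dQ/dY = 20.23/Y = 0.000558639 at this income.
η = (dQ/dY)·(Y/Q) = 0.000558639 × (36213/13.358) = 1.514.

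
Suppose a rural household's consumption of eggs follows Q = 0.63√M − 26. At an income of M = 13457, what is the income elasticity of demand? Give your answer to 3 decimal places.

0.776

At M = 13457: Q = 47.083.
dQ/dM = 0.63/(2√M) = 0.00271542 at this income.
η = (dQ/dM)·(M/Q) = 0.00271542 × (13457/47.083) = 0.776.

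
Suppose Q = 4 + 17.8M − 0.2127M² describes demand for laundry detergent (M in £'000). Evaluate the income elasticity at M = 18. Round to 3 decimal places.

At M = 18: Q = 255.4852.
dQ/dM = 17.8 − 0.4254M = 10.14280.
η = (dQ/dM)·(M/Q) = 10.14280 × (18/255.4852) = 0.715.

0.715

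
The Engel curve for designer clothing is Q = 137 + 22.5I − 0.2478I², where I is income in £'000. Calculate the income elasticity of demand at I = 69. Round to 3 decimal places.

At I = 69: Q = 509.7242.
dQ/dI = 22.5 − 0.4956I = -11.69640.
η = (dQ/dI)·(I/Q) = -11.69640 × (69/509.7242) = -1.583.

-1.583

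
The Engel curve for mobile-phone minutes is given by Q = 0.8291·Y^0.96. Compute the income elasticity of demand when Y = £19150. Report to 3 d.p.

For Q = A·Y^β the income elasticity is constant and equal to β.
Here β = 0.96, so η = 0.960.

0.960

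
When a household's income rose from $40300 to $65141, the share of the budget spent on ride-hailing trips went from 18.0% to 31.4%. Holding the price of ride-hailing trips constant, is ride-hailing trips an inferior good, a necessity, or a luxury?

luxury

The budget share rises as income rises, so η > 1.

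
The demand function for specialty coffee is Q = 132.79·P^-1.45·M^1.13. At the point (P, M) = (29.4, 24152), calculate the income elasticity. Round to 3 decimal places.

1.130

For a multiplicative demand Q = A·P^α·M^β, the income elasticity is β everywhere.
Here β = 1.13, so η = 1.130.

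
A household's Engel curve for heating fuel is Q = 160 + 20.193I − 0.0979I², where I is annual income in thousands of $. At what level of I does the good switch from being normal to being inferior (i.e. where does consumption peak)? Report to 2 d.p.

dQ/dI = 20.193 − 0.1958I.
The good is inferior where dQ/dI < 0. Setting dQ/dI = 0 gives I = 20.193 / 0.1958 = 103.13.

103.13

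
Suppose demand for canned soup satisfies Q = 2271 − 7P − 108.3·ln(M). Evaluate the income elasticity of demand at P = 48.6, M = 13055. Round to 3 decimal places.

-0.120

At P = 48.6, M = 13055: Q = 904.449.
Holding P constant, ∂Q/∂M = -108.3/M = -0.00829567.
η_M = (∂Q/∂M)·(M/Q) = -0.00829567 × (13055/904.449) = -0.120.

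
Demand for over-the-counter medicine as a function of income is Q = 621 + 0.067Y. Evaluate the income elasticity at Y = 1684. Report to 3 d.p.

At Y = 1684: Q = 733.828.
dQ/dY = 0.067.
η = (dQ/dY)·(Y/Q) = 0.067 × (1684/733.828) = 0.154.

0.154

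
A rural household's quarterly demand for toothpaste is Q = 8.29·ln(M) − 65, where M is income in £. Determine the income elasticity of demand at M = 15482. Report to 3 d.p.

At M = 15482: Q = 14.977.
dQ/dM = 8.29/M = 0.000535461 at this income.
η = (dQ/dM)·(M/Q) = 0.000535461 × (15482/14.977) = 0.554.

0.554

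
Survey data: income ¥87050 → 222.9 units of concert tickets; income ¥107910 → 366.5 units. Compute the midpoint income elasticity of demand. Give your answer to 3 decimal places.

2.277

ΔQ = 366.5 − 222.9 = 143.6; midpoint Q̄ = (222.9 + 366.5)/2 = 294.7.
ΔI = 107910 − 87050 = 20860; midpoint Ī = (87050 + 107910)/2 = 97480.
η = (ΔQ/Q̄) ÷ (ΔI/Ī) = (143.6/294.7) ÷ (20860/97480) = 2.277.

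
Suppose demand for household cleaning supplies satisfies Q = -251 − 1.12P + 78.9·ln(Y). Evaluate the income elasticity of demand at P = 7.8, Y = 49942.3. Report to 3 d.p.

0.133

At P = 7.8, Y = 49942.3: Q = 593.853.
Holding P constant, ∂Q/∂Y = 78.9/Y = 0.00157982.
η_Y = (∂Q/∂Y)·(Y/Q) = 0.00157982 × (49942.3/593.853) = 0.133.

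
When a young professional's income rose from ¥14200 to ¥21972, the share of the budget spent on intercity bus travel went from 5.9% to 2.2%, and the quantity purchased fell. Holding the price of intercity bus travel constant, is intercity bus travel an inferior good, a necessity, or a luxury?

inferior good

Quantity demanded falls as income rises, so η < 0.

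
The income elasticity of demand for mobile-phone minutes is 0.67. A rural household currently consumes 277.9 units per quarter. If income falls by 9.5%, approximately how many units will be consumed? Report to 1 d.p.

%ΔQ ≈ η × %ΔI = 0.67 × (-9.5%) = -6.365%.
New Q ≈ 277.9 × (1 − 0.06365) = 260.2.

260.2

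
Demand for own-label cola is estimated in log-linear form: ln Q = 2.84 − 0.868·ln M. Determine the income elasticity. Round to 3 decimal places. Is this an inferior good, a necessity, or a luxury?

In a log-linear demand, the coefficient on ln M is the income elasticity.
So η = -0.868.
η < 0 ⇒ inferior good.

-0.868 (inferior good)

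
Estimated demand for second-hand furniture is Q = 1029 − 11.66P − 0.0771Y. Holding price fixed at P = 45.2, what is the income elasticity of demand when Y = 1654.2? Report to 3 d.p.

At P = 45.2, Y = 1654.2: Q = 374.429.
Holding P constant, ∂Q/∂Y = −0.0771.
η_Y = (∂Q/∂Y)·(Y/Q) = -0.0771 × (1654.2/374.429) = -0.341.

-0.341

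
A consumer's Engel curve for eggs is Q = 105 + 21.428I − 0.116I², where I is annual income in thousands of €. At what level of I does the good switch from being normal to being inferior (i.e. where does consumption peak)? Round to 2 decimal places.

92.36

dQ/dI = 21.428 − 0.232I.
The good is inferior where dQ/dI < 0. Setting dQ/dI = 0 gives I = 21.428 / 0.232 = 92.36.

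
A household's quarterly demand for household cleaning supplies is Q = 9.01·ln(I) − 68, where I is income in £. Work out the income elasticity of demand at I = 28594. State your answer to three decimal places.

At I = 28594: Q = 24.451.
dQ/dI = 9.01/I = 0.000315101 at this income.
η = (dQ/dI)·(I/Q) = 0.000315101 × (28594/24.451) = 0.368.

0.368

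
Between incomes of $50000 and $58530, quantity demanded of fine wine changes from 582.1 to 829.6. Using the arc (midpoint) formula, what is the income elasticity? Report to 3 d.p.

ΔQ = 829.6 − 582.1 = 247.5; midpoint Q̄ = (582.1 + 829.6)/2 = 705.85.
ΔI = 58530 − 50000 = 8530; midpoint Ī = (50000 + 58530)/2 = 54265.
η = (ΔQ/Q̄) ÷ (ΔI/Ī) = (247.5/705.85) ÷ (8530/54265) = 2.231.

2.231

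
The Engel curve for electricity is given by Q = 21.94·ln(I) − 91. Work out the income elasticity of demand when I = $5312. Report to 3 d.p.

0.226

At I = 5312: Q = 97.195.
dQ/dI = 21.94/I = 0.00413027 at this income.
η = (dQ/dI)·(I/Q) = 0.00413027 × (5312/97.195) = 0.226.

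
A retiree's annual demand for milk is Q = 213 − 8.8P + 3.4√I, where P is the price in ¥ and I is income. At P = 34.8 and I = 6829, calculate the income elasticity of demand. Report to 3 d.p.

At P = 34.8, I = 6829: Q = 187.728.
Holding P constant, ∂Q/∂I = 3.4/(2√I) = 0.0205717.
η_I = (∂Q/∂I)·(I/Q) = 0.0205717 × (6829/187.728) = 0.748.

0.748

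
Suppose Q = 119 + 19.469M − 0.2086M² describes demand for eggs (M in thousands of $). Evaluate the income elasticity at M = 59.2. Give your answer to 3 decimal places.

-0.573

At M = 59.2: Q = 540.4969.
dQ/dM = 19.469 − 0.4172M = -5.22924.
η = (dQ/dM)·(M/Q) = -5.22924 × (59.2/540.4969) = -0.573.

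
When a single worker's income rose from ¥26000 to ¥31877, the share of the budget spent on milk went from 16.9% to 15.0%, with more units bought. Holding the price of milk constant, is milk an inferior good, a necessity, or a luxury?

necessity

Quantity rises but the budget share falls as income rises, so 0 < η < 1.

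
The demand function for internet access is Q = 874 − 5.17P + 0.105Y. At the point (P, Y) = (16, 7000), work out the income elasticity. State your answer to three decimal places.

0.482

At P = 16, Y = 7000: Q = 1526.280.
Holding P constant, ∂Q/∂Y = 0.105.
η_Y = (∂Q/∂Y)·(Y/Q) = 0.105 × (7000/1526.280) = 0.482.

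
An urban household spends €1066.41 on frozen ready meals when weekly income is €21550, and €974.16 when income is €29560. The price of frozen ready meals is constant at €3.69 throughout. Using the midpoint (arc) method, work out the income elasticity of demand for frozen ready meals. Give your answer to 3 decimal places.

With a constant price, Q₁ = 1066.41/3.69 = 289.000 and Q₂ = 974.16/3.69 = 264.000 (equivalently, work directly with expenditure since P cancels).
Midpoint %ΔQ = (974.16 − 1066.41)/1020.29 = -0.09042; midpoint %ΔI = (29560 − 21550)/25555 = 0.31344.
η = -0.09042 / 0.31344 = -0.288.

-0.288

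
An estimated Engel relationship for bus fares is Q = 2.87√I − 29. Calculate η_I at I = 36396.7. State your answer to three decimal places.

At I = 36396.7: Q = 518.536.
dQ/dI = 2.87/(2√I) = 0.00752178 at this income.
η = (dQ/dI)·(I/Q) = 0.00752178 × (36396.7/518.536) = 0.528.

0.528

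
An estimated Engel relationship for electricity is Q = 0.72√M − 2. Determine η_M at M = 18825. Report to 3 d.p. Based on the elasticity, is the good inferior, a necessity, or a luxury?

At M = 18825: Q = 96.787.
dQ/dM = 0.72/(2√M) = 0.00262383 at this income.
η = (dQ/dM)·(M/Q) = 0.00262383 × (18825/96.787) = 0.510.
Since 0 < η < 1, the good is a necessity.

0.510 (necessity)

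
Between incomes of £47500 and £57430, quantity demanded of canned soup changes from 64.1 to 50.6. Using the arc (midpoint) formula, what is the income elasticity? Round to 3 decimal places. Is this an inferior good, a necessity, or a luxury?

ΔQ = 50.6 − 64.1 = -13.5; midpoint Q̄ = (64.1 + 50.6)/2 = 57.35.
ΔI = 57430 − 47500 = 9930; midpoint Ī = (47500 + 57430)/2 = 52465.
η = (ΔQ/Q̄) ÷ (ΔI/Ī) = (-13.5/57.35) ÷ (9930/52465) = -1.244.
η < 0 ⇒ inferior good.

-1.244 (inferior good)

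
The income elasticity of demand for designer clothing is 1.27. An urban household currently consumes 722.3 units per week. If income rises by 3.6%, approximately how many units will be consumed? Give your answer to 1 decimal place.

755.3

%ΔQ ≈ η × %ΔI = 1.27 × 3.6% = 4.572%.
New Q ≈ 722.3 × (1 + 0.04572) = 755.3.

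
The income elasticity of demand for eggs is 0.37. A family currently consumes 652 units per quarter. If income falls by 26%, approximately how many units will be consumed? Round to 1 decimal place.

%ΔQ ≈ η × %ΔI = 0.37 × (-26%) = -9.62%.
New Q ≈ 652 × (1 − 0.0962) = 589.3.

589.3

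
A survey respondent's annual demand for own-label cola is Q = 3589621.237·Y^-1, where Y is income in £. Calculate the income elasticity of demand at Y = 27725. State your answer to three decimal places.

For Q = A·Y^β the income elasticity is constant and equal to β.
Here β = -1, so η = -1.000.

-1.000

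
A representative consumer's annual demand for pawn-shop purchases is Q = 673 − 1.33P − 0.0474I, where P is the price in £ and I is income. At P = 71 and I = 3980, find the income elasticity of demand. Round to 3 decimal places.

At P = 71, I = 3980: Q = 389.918.
Holding P constant, ∂Q/∂I = −0.0474.
η_I = (∂Q/∂I)·(I/Q) = -0.0474 × (3980/389.918) = -0.484.

-0.484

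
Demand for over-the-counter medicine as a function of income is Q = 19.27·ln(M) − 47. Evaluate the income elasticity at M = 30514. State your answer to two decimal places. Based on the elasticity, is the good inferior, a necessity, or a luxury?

At M = 30514: Q = 151.981.
dQ/dM = 19.27/M = 0.000631513 at this income.
η = (dQ/dM)·(M/Q) = 0.000631513 × (30514/151.981) = 0.13.
Since 0 < η < 1, the good is a necessity.

0.13 (necessity)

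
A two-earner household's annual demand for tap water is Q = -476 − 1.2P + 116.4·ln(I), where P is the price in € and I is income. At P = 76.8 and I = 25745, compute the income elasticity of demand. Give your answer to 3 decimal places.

At P = 76.8, I = 25745: Q = 613.998.
Holding P constant, ∂Q/∂I = 116.4/I = 0.00452127.
η_I = (∂Q/∂I)·(I/Q) = 0.00452127 × (25745/613.998) = 0.190.

0.190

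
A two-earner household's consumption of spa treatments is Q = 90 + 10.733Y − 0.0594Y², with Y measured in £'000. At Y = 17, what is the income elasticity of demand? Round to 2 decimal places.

At Y = 17: Q = 255.2944.
dQ/dY = 10.733 − 0.1188Y = 8.71340.
η = (dQ/dY)·(Y/Q) = 8.71340 × (17/255.2944) = 0.58.

0.58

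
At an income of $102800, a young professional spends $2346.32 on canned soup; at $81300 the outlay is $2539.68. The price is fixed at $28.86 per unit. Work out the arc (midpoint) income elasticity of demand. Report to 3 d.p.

With a constant price, Q₁ = 2346.32/28.86 = 81.300 and Q₂ = 2539.68/28.86 = 88.000 (equivalently, work directly with expenditure since P cancels).
Midpoint %ΔQ = (2539.68 − 2346.32)/2443.00 = 0.07915; midpoint %ΔI = (81300 − 102800)/92050 = -0.23357.
η = 0.07915 / -0.23357 = -0.339.

-0.339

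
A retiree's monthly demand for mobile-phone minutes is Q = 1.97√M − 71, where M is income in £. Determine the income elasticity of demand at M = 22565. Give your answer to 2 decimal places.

0.66

At M = 22565: Q = 224.927.
dQ/dM = 1.97/(2√M) = 0.0065572 at this income.
η = (dQ/dM)·(M/Q) = 0.0065572 × (22565/224.927) = 0.66.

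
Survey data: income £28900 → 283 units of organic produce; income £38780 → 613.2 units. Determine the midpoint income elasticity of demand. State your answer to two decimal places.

ΔQ = 613.2 − 283 = 330.2; midpoint Q̄ = (283 + 613.2)/2 = 448.1.
ΔI = 38780 − 28900 = 9880; midpoint Ī = (28900 + 38780)/2 = 33840.
η = (ΔQ/Q̄) ÷ (ΔI/Ī) = (330.2/448.1) ÷ (9880/33840) = 2.52.

2.52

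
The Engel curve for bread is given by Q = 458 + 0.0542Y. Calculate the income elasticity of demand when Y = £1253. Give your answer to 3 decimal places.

At Y = 1253: Q = 525.913.
dQ/dY = 0.0542.
η = (dQ/dY)·(Y/Q) = 0.0542 × (1253/525.913) = 0.129.

0.129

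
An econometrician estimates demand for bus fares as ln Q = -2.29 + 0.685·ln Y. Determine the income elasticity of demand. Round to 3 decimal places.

In a log-linear demand, the coefficient on ln Y is the income elasticity.
So η = 0.685.

0.685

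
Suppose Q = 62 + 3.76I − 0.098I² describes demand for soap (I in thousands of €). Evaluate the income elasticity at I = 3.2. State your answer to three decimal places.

At I = 3.2: Q = 73.0285.
dQ/dI = 3.76 − 0.196I = 3.13280.
η = (dQ/dI)·(I/Q) = 3.13280 × (3.2/73.0285) = 0.137.

0.137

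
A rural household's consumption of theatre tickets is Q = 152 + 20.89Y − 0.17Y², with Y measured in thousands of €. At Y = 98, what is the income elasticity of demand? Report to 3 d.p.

-2.150

At Y = 98: Q = 566.5400.
dQ/dY = 20.89 − 0.34Y = -12.43000.
η = (dQ/dY)·(Y/Q) = -12.43000 × (98/566.5400) = -2.150.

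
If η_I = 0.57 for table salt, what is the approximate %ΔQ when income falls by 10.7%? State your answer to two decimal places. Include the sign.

%ΔQ ≈ η × %ΔI = 0.57 × (-10.7%) = -6.10%.

-6.10%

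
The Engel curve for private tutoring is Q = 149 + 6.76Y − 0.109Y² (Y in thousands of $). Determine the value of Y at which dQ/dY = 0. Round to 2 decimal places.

dQ/dY = 6.76 − 0.218Y.
The good is inferior where dQ/dY < 0. Setting dQ/dY = 0 gives Y = 6.76 / 0.218 = 31.01.

31.01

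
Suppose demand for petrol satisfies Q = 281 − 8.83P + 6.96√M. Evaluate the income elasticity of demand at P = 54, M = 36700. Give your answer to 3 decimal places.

At P = 54, M = 36700: Q = 1137.524.
Holding P constant, ∂Q/∂M = 6.96/(2√M) = 0.0181655.
η_M = (∂Q/∂M)·(M/Q) = 0.0181655 × (36700/1137.524) = 0.586.

0.586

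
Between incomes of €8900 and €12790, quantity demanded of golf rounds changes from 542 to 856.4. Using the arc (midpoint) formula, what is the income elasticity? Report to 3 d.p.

1.254

ΔQ = 856.4 − 542 = 314.4; midpoint Q̄ = (542 + 856.4)/2 = 699.2.
ΔI = 12790 − 8900 = 3890; midpoint Ī = (8900 + 12790)/2 = 10845.
η = (ΔQ/Q̄) ÷ (ΔI/Ī) = (314.4/699.2) ÷ (3890/10845) = 1.254.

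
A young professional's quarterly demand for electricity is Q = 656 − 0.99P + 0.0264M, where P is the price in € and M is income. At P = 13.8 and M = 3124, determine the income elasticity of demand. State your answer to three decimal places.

0.114

At P = 13.8, M = 3124: Q = 724.812.
Holding P constant, ∂Q/∂M = 0.0264.
η_M = (∂Q/∂M)·(M/Q) = 0.0264 × (3124/724.812) = 0.114.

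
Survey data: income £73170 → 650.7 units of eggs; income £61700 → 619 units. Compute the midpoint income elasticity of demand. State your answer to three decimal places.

0.294

ΔQ = 619 − 650.7 = -31.7; midpoint Q̄ = (650.7 + 619)/2 = 634.85.
ΔI = 61700 − 73170 = -11470; midpoint Ī = (73170 + 61700)/2 = 67435.
η = (ΔQ/Q̄) ÷ (ΔI/Ī) = (-31.7/634.85) ÷ (-11470/67435) = 0.294.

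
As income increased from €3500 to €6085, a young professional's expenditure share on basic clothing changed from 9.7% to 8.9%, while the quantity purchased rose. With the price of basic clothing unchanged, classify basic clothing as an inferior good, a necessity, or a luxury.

Quantity rises but the budget share falls as income rises, so 0 < η < 1.

necessity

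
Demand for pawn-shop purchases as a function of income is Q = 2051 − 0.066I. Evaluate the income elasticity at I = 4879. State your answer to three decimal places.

At I = 4879: Q = 1728.986.
dQ/dI = −0.066.
η = (dQ/dI)·(I/Q) = -0.066 × (4879/1728.986) = -0.186.

-0.186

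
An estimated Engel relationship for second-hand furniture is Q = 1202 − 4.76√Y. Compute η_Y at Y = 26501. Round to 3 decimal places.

-0.907

At Y = 26501: Q = 427.114.
dQ/dY = -4.76/(2√Y) = -0.0146199 at this income.
η = (dQ/dY)·(Y/Q) = -0.0146199 × (26501/427.114) = -0.907.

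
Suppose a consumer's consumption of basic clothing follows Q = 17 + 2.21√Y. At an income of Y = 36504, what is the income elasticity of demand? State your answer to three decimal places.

0.481

At Y = 36504: Q = 439.243.
dQ/dY = 2.21/(2√Y) = 0.00578352 at this income.
η = (dQ/dY)·(Y/Q) = 0.00578352 × (36504/439.243) = 0.481.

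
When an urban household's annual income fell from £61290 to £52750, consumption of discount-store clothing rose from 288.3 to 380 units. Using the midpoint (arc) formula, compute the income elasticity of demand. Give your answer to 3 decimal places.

ΔQ = 380 − 288.3 = 91.7; midpoint Q̄ = (288.3 + 380)/2 = 334.15.
ΔI = 52750 − 61290 = -8540; midpoint Ī = (61290 + 52750)/2 = 57020.
η = (ΔQ/Q̄) ÷ (ΔI/Ī) = (91.7/334.15) ÷ (-8540/57020) = -1.832.

-1.832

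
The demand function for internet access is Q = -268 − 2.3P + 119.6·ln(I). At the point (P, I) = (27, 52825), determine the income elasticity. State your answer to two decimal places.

0.12

At P = 27, I = 52825: Q = 970.519.
Holding P constant, ∂Q/∂I = 119.6/I = 0.00226408.
η_I = (∂Q/∂I)·(I/Q) = 0.00226408 × (52825/970.519) = 0.12.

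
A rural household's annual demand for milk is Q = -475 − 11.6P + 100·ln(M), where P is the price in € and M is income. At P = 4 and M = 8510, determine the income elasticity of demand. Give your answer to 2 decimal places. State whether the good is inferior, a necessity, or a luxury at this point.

0.26 (necessity)

At P = 4, M = 8510: Q = 383.500.
Holding P constant, ∂Q/∂M = 100/M = 0.0117509.
η_M = (∂Q/∂M)·(M/Q) = 0.0117509 × (8510/383.500) = 0.26.
Since 0 < η < 1, this is a necessity.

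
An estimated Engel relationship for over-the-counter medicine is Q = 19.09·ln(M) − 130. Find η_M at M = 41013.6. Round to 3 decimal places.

0.262

At M = 41013.6: Q = 72.767.
dQ/dM = 19.09/M = 0.000465455 at this income.
η = (dQ/dM)·(M/Q) = 0.000465455 × (41013.6/72.767) = 0.262.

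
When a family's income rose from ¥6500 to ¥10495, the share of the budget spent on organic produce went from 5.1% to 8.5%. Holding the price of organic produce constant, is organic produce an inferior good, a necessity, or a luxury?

The budget share rises as income rises, so η > 1.

luxury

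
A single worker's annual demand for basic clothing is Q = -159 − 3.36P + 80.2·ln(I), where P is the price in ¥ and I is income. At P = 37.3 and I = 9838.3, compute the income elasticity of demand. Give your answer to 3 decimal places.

At P = 37.3, I = 9838.3: Q = 453.034.
Holding P constant, ∂Q/∂I = 80.2/I = 0.00815181.
η_I = (∂Q/∂I)·(I/Q) = 0.00815181 × (9838.3/453.034) = 0.177.

0.177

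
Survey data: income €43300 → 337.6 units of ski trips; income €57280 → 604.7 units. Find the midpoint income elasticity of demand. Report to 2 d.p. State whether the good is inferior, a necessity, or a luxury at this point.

2.04 (luxury)

ΔQ = 604.7 − 337.6 = 267.1; midpoint Q̄ = (337.6 + 604.7)/2 = 471.15.
ΔI = 57280 − 43300 = 13980; midpoint Ī = (43300 + 57280)/2 = 50290.
η = (ΔQ/Q̄) ÷ (ΔI/Ī) = (267.1/471.15) ÷ (13980/50290) = 2.04.
η > 1 ⇒ luxury.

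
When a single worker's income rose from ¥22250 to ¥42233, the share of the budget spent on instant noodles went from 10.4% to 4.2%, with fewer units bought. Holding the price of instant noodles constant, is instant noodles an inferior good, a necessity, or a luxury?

inferior good

Quantity demanded falls as income rises, so η < 0.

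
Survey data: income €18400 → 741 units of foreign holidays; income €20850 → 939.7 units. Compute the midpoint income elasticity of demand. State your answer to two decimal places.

1.89

ΔQ = 939.7 − 741 = 198.7; midpoint Q̄ = (741 + 939.7)/2 = 840.35.
ΔI = 20850 − 18400 = 2450; midpoint Ī = (18400 + 20850)/2 = 19625.
η = (ΔQ/Q̄) ÷ (ΔI/Ī) = (198.7/840.35) ÷ (2450/19625) = 1.89.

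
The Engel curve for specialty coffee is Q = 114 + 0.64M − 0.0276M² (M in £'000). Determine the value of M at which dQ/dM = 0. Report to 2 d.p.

11.59

dQ/dM = 0.64 − 0.0552M.
The good is inferior where dQ/dM < 0. Setting dQ/dM = 0 gives M = 0.64 / 0.0552 = 11.59.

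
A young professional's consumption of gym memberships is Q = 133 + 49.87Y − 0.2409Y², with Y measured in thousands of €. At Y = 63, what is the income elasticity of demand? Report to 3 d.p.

At Y = 63: Q = 2318.6779.
dQ/dY = 49.87 − 0.4818Y = 19.51660.
η = (dQ/dY)·(Y/Q) = 19.51660 × (63/2318.6779) = 0.530.

0.530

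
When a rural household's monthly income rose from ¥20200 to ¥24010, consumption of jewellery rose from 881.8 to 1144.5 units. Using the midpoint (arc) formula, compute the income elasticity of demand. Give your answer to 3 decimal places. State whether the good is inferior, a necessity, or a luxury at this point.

1.504 (luxury)

ΔQ = 1144.5 − 881.8 = 262.7; midpoint Q̄ = (881.8 + 1144.5)/2 = 1013.15.
ΔI = 24010 − 20200 = 3810; midpoint Ī = (20200 + 24010)/2 = 22105.
η = (ΔQ/Q̄) ÷ (ΔI/Ī) = (262.7/1013.15) ÷ (3810/22105) = 1.504.
η > 1 ⇒ luxury.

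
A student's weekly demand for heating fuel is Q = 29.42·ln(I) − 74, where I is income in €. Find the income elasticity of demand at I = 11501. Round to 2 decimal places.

0.15

At I = 11501: Q = 201.083.
dQ/dI = 29.42/I = 0.00255804 at this income.
η = (dQ/dI)·(I/Q) = 0.00255804 × (11501/201.083) = 0.15.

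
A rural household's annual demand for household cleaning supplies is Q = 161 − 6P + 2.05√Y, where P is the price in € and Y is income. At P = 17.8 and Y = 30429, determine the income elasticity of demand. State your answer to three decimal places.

0.434

At P = 17.8, Y = 30429: Q = 411.800.
Holding P constant, ∂Q/∂Y = 2.05/(2√Y) = 0.00587598.
η_Y = (∂Q/∂Y)·(Y/Q) = 0.00587598 × (30429/411.800) = 0.434.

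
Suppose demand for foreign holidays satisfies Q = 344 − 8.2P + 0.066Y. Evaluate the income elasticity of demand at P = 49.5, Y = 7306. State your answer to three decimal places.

At P = 49.5, Y = 7306: Q = 420.296.
Holding P constant, ∂Q/∂Y = 0.066.
η_Y = (∂Q/∂Y)·(Y/Q) = 0.066 × (7306/420.296) = 1.147.

1.147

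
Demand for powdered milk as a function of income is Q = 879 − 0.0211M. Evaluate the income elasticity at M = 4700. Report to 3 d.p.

-0.127

At M = 4700: Q = 779.830.
dQ/dM = −0.0211.
η = (dQ/dM)·(M/Q) = -0.0211 × (4700/779.830) = -0.127.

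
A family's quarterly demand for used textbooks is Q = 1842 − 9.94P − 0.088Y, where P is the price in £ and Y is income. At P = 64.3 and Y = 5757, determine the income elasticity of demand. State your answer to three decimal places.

At P = 64.3, Y = 5757: Q = 696.242.
Holding P constant, ∂Q/∂Y = −0.088.
η_Y = (∂Q/∂Y)·(Y/Q) = -0.088 × (5757/696.242) = -0.728.

-0.728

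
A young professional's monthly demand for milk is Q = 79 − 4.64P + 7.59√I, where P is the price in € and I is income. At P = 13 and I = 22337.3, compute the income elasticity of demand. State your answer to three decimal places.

At P = 13, I = 22337.3: Q = 1153.056.
Holding P constant, ∂Q/∂I = 7.59/(2√I) = 0.025392.
η_I = (∂Q/∂I)·(I/Q) = 0.025392 × (22337.3/1153.056) = 0.492.

0.492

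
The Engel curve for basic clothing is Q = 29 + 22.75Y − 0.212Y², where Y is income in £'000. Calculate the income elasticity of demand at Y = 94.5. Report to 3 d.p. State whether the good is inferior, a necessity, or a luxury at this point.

At Y = 94.5: Q = 285.6620.
dQ/dY = 22.75 − 0.424Y = -17.31800.
η = (dQ/dY)·(Y/Q) = -17.31800 × (94.5/285.6620) = -5.729.
η < 0 ⇒ inferior good.

-5.729 (inferior good)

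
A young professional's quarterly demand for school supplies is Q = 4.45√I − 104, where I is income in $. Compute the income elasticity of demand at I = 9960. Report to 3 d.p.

0.653

At I = 9960: Q = 340.109.
dQ/dI = 4.45/(2√I) = 0.0222946 at this income.
η = (dQ/dI)·(I/Q) = 0.0222946 × (9960/340.109) = 0.653.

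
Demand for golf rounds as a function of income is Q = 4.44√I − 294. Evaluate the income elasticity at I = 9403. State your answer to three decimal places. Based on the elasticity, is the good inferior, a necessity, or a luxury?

At I = 9403: Q = 136.543.
dQ/dI = 4.44/(2√I) = 0.0228939 at this income.
η = (dQ/dI)·(I/Q) = 0.0228939 × (9403/136.543) = 1.577.
Since η > 1, the good is a luxury.

1.577 (luxury)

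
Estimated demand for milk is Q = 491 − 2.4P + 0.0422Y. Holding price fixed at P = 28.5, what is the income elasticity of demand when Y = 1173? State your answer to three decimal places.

At P = 28.5, Y = 1173: Q = 472.101.
Holding P constant, ∂Q/∂Y = 0.0422.
η_Y = (∂Q/∂Y)·(Y/Q) = 0.0422 × (1173/472.101) = 0.105.

0.105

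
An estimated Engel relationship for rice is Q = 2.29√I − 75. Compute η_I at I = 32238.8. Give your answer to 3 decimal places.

At I = 32238.8: Q = 336.173.
dQ/dI = 2.29/(2√I) = 0.00637699 at this income.
η = (dQ/dI)·(I/Q) = 0.00637699 × (32238.8/336.173) = 0.612.

0.612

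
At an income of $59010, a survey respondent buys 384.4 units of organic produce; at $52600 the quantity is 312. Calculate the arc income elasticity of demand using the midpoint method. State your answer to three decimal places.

1.810

ΔQ = 312 − 384.4 = -72.4; midpoint Q̄ = (384.4 + 312)/2 = 348.2.
ΔI = 52600 − 59010 = -6410; midpoint Ī = (59010 + 52600)/2 = 55805.
η = (ΔQ/Q̄) ÷ (ΔI/Ī) = (-72.4/348.2) ÷ (-6410/55805) = 1.810.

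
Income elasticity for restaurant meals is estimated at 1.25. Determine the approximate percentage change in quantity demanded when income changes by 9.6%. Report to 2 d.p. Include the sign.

%ΔQ ≈ η × %ΔI = 1.25 × 9.6% = 12.00%.

12.00%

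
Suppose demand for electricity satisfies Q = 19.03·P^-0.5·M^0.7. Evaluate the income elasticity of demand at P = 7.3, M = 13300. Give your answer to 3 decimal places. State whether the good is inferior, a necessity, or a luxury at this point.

For a multiplicative demand Q = A·P^α·M^β, the income elasticity is β everywhere.
Here β = 0.7, so η = 0.700.
Since 0 < η < 1, this is a necessity.

0.700 (necessity)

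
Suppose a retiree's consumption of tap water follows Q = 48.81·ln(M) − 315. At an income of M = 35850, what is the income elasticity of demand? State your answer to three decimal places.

0.248

At M = 35850: Q = 196.875.
dQ/dM = 48.81/M = 0.00136151 at this income.
η = (dQ/dM)·(M/Q) = 0.00136151 × (35850/196.875) = 0.248.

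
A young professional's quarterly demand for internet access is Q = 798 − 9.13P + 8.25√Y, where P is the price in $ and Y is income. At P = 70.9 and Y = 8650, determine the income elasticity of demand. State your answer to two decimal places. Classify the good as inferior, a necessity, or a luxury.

At P = 70.9, Y = 8650: Q = 917.977.
Holding P constant, ∂Q/∂Y = 8.25/(2√Y) = 0.0443523.
η_Y = (∂Q/∂Y)·(Y/Q) = 0.0443523 × (8650/917.977) = 0.42.
Since 0 < η < 1, this is a necessity.

0.42 (necessity)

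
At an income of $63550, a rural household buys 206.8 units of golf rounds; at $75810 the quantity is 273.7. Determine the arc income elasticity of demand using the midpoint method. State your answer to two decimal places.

ΔQ = 273.7 − 206.8 = 66.9; midpoint Q̄ = (206.8 + 273.7)/2 = 240.25.
ΔI = 75810 − 63550 = 12260; midpoint Ī = (63550 + 75810)/2 = 69680.
η = (ΔQ/Q̄) ÷ (ΔI/Ī) = (66.9/240.25) ÷ (12260/69680) = 1.58.

1.58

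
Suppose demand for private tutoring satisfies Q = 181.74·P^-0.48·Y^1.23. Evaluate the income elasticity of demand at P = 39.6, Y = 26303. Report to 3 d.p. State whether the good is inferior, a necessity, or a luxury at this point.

For a multiplicative demand Q = A·P^α·Y^β, the income elasticity is β everywhere.
Here β = 1.23, so η = 1.230.
Since η > 1, this is a luxury.

1.230 (luxury)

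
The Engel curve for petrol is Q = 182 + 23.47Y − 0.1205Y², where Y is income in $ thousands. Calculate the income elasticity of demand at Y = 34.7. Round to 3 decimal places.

At Y = 34.7: Q = 851.3162.
dQ/dY = 23.47 − 0.241Y = 15.10730.
η = (dQ/dY)·(Y/Q) = 15.10730 × (34.7/851.3162) = 0.616.

0.616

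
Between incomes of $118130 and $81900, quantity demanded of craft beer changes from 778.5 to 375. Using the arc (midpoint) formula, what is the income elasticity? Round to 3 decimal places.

ΔQ = 375 − 778.5 = -403.5; midpoint Q̄ = (778.5 + 375)/2 = 576.75.
ΔI = 81900 − 118130 = -36230; midpoint Ī = (118130 + 81900)/2 = 100015.
η = (ΔQ/Q̄) ÷ (ΔI/Ī) = (-403.5/576.75) ÷ (-36230/100015) = 1.931.

1.931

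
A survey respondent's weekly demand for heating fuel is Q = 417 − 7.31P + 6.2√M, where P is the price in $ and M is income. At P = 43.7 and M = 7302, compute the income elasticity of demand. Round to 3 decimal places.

At P = 43.7, M = 7302: Q = 627.354.
Holding P constant, ∂Q/∂M = 6.2/(2√M) = 0.0362778.
η_M = (∂Q/∂M)·(M/Q) = 0.0362778 × (7302/627.354) = 0.422.

0.422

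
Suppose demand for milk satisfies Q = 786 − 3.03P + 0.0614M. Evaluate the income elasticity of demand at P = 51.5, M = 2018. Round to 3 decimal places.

At P = 51.5, M = 2018: Q = 753.860.
Holding P constant, ∂Q/∂M = 0.0614.
η_M = (∂Q/∂M)·(M/Q) = 0.0614 × (2018/753.860) = 0.164.

0.164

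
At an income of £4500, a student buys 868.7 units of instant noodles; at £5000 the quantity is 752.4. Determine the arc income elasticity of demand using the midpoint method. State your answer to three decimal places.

ΔQ = 752.4 − 868.7 = -116.3; midpoint Q̄ = (868.7 + 752.4)/2 = 810.55.
ΔI = 5000 − 4500 = 500; midpoint Ī = (4500 + 5000)/2 = 4750.
η = (ΔQ/Q̄) ÷ (ΔI/Ī) = (-116.3/810.55) ÷ (500/4750) = -1.363.

-1.363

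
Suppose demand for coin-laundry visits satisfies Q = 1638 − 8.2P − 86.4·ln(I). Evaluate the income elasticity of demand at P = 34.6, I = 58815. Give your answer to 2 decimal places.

At P = 34.6, I = 58815: Q = 405.422.
Holding P constant, ∂Q/∂I = -86.4/I = -0.00146901.
η_I = (∂Q/∂I)·(I/Q) = -0.00146901 × (58815/405.422) = -0.21.

-0.21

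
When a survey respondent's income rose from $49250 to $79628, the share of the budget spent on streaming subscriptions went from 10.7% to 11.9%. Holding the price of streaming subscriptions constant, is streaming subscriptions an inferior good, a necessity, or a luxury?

luxury

The budget share rises as income rises, so η > 1.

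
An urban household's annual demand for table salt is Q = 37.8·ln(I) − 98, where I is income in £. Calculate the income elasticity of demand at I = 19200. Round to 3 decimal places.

At I = 19200: Q = 274.809.
dQ/dI = 37.8/I = 0.00196875 at this income.
η = (dQ/dI)·(I/Q) = 0.00196875 × (19200/274.809) = 0.138.

0.138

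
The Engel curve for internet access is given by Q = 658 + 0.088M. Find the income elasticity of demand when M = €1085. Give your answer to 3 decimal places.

0.127

At M = 1085: Q = 753.480.
dQ/dM = 0.088.
η = (dQ/dM)·(M/Q) = 0.088 × (1085/753.480) = 0.127.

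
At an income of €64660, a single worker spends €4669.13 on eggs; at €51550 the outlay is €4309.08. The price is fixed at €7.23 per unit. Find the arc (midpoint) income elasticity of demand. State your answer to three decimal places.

0.355

With a constant price, Q₁ = 4669.13/7.23 = 645.799 and Q₂ = 4309.08/7.23 = 596.000 (equivalently, work directly with expenditure since P cancels).
Midpoint %ΔQ = (4309.08 − 4669.13)/4489.10 = -0.08021; midpoint %ΔI = (51550 − 64660)/58105 = -0.22563.
η = -0.08021 / -0.22563 = 0.355.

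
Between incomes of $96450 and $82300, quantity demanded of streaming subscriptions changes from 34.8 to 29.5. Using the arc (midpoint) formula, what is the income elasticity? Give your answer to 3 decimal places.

1.041

ΔQ = 29.5 − 34.8 = -5.3; midpoint Q̄ = (34.8 + 29.5)/2 = 32.15.
ΔI = 82300 − 96450 = -14150; midpoint Ī = (96450 + 82300)/2 = 89375.
η = (ΔQ/Q̄) ÷ (ΔI/Ī) = (-5.3/32.15) ÷ (-14150/89375) = 1.041.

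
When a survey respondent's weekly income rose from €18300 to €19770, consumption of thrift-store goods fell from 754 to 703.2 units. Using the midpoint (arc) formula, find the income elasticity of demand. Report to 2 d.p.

-0.90

ΔQ = 703.2 − 754 = -50.8; midpoint Q̄ = (754 + 703.2)/2 = 728.6.
ΔI = 19770 − 18300 = 1470; midpoint Ī = (18300 + 19770)/2 = 19035.
η = (ΔQ/Q̄) ÷ (ΔI/Ī) = (-50.8/728.6) ÷ (1470/19035) = -0.90.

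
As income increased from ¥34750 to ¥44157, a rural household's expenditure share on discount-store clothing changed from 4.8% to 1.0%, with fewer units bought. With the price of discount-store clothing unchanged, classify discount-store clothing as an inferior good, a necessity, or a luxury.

Quantity demanded falls as income rises, so η < 0.

inferior good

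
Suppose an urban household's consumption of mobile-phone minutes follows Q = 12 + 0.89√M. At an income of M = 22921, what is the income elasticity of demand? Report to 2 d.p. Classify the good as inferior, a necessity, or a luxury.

0.46 (necessity)

At M = 22921: Q = 146.743.
dQ/dM = 0.89/(2√M) = 0.0029393 at this income.
η = (dQ/dM)·(M/Q) = 0.0029393 × (22921/146.743) = 0.46.
Since 0 < η < 1, the good is a necessity.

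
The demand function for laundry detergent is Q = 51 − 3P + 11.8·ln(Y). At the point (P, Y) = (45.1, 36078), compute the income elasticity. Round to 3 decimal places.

0.299

At P = 45.1, Y = 36078: Q = 39.523.
Holding P constant, ∂Q/∂Y = 11.8/Y = 0.000327069.
η_Y = (∂Q/∂Y)·(Y/Q) = 0.000327069 × (36078/39.523) = 0.299.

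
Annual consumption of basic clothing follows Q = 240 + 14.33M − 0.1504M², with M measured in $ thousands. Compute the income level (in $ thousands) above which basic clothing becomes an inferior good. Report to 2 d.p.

dQ/dM = 14.33 − 0.3008M.
The good is inferior where dQ/dM < 0. Setting dQ/dM = 0 gives M = 14.33 / 0.3008 = 47.64.

47.64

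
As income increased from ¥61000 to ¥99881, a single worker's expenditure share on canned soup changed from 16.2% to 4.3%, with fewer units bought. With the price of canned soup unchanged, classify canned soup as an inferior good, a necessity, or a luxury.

inferior good

Quantity demanded falls as income rises, so η < 0.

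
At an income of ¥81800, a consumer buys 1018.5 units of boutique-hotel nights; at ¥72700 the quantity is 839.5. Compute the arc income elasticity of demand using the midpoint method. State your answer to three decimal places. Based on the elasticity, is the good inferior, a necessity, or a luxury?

1.636 (luxury)

ΔQ = 839.5 − 1018.5 = -179; midpoint Q̄ = (1018.5 + 839.5)/2 = 929.
ΔI = 72700 − 81800 = -9100; midpoint Ī = (81800 + 72700)/2 = 77250.
η = (ΔQ/Q̄) ÷ (ΔI/Ī) = (-179/929) ÷ (-9100/77250) = 1.636.
η > 1 ⇒ luxury.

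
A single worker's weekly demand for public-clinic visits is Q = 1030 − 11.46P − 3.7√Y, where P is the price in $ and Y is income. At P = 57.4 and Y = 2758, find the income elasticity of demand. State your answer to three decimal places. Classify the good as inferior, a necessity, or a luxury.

-0.546 (inferior good)

At P = 57.4, Y = 2758: Q = 177.884.
Holding P constant, ∂Q/∂Y = -3.7/(2√Y) = -0.0352269.
η_Y = (∂Q/∂Y)·(Y/Q) = -0.0352269 × (2758/177.884) = -0.546.
Since η < 0, this is an inferior good.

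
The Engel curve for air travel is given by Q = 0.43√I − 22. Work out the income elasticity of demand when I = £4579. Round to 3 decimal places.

2.050

At I = 4579: Q = 7.097.
dQ/dI = 0.43/(2√I) = 0.00317726 at this income.
η = (dQ/dI)·(I/Q) = 0.00317726 × (4579/7.097) = 2.050.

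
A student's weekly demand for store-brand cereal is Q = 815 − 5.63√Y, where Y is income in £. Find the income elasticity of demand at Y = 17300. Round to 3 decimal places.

-4.971

At Y = 17300: Q = 74.489.
dQ/dY = -5.63/(2√Y) = -0.021402 at this income.
η = (dQ/dY)·(Y/Q) = -0.021402 × (17300/74.489) = -4.971.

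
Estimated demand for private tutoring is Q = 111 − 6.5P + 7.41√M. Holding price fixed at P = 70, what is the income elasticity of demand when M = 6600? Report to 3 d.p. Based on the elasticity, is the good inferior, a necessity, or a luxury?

1.167 (luxury)

At P = 70, M = 6600: Q = 257.991.
Holding P constant, ∂Q/∂M = 7.41/(2√M) = 0.0456054.
η_M = (∂Q/∂M)·(M/Q) = 0.0456054 × (6600/257.991) = 1.167.
Since η > 1, this is a luxury.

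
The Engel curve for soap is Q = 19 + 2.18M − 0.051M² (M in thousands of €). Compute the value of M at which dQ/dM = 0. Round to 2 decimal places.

21.37

dQ/dM = 2.18 − 0.102M.
The good is inferior where dQ/dM < 0. Setting dQ/dM = 0 gives M = 2.18 / 0.102 = 21.37.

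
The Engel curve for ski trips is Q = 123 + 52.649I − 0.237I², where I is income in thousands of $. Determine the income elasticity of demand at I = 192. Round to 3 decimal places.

-4.927

At I = 192: Q = 1494.8400.
dQ/dI = 52.649 − 0.474I = -38.35900.
η = (dQ/dI)·(I/Q) = -38.35900 × (192/1494.8400) = -4.927.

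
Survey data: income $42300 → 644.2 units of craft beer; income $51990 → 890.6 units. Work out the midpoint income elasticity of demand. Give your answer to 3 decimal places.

ΔQ = 890.6 − 644.2 = 246.4; midpoint Q̄ = (644.2 + 890.6)/2 = 767.4.
ΔI = 51990 − 42300 = 9690; midpoint Ī = (42300 + 51990)/2 = 47145.
η = (ΔQ/Q̄) ÷ (ΔI/Ī) = (246.4/767.4) ÷ (9690/47145) = 1.562.

1.562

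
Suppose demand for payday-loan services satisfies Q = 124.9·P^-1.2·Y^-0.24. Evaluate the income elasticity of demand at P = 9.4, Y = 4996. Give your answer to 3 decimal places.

-0.240

For a multiplicative demand Q = A·P^α·Y^β, the income elasticity is β everywhere.
Here β = -0.24, so η = -0.240.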